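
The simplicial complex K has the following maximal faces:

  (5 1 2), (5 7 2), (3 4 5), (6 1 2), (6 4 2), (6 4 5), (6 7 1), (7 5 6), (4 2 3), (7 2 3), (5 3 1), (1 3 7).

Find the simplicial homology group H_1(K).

H_1 ≅ Z/2Z.

Order the vertices as 1 < 2 < 3 < 4 < 5 < 6 < 7. Listing each simplex with vertices in this order, K has dimension 2 with simplices:

  0-simplices (7): [1], [2], [3], [4], [5], [6], [7]
  1-simplices (18): [1,2], [1,3], [1,5], [1,6], [1,7], [2,3], [2,4], [2,5], [2,6], [2,7], [3,4], [3,5], [3,7], [4,5], [4,6], [5,6], [5,7], [6,7]
  2-simplices (12): [1,2,5], [1,2,6], [1,3,5], [1,3,7], [1,6,7], [2,3,4], [2,3,7], [2,4,6], [2,5,7], [3,4,5], [4,5,6], [5,6,7]

so the chain groups are C_0 ≅ Z^7, C_1 ≅ Z^18, C_2 ≅ Z^12.

Boundary ∂_1: C_1 → C_0 is given by ∂[p,q] = [q] − [p]. For instance
  ∂[2,4] = [4] − [2].
This gives a 7×18 integer matrix of rank 6; reducing to Smith normal form yields diagonal entries (1,1,1,1,1,1).

∂_2: C_2 → C_1 sends each 2-simplex [p,q,r] to [q,r] − [p,r] + [p,q]. For instance
  ∂[2,5,7] = [5,7] − [2,7] + [2,5],
  ∂[3,4,5] = [4,5] − [3,5] + [3,4].
The 18×12 boundary matrix has rank 12 and Smith normal form diag(1,1,1,1,1,1,1,1,1,1,1,2).

Now H_k = ker ∂_k / im ∂_{k+1}, so:

  H_1: rank ker ∂_1 − rank ∂_2 = (18 − 6) − 12 = 0, and ∂_2 has invariant factor 2 > 1, so H_1 = Z/2Z.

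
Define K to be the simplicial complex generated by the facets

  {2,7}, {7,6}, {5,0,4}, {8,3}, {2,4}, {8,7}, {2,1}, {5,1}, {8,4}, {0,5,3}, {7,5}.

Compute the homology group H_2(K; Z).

H_2 = 0.

We work with the vertex ordering 0 < 1 < 2 < 3 < 4 < 5 < 6 < 7 < 8. The simplices of K, each written with vertices in increasing order, are:

  0-simplices (9): [0], [1], [2], [3], [4], [5], [6], [7], [8]
  1-simplices (14): [0,3], [0,4], [0,5], [1,2], [1,5], [2,4], [2,7], [3,5], [3,8], [4,5], [4,8], [5,7], [6,7], [7,8]
  2-simplices (2): [0,3,5], [0,4,5]

Hence C_0 ≅ Z^9, C_1 ≅ Z^14, C_2 ≅ Z^2.

Boundary ∂_1: C_1 → C_0 maps an edge to its endpoints' difference, ∂[p,q] = q − p. For instance
  ∂[3,5] = [5] − [3].
The 9×14 boundary matrix has rank 8 and Smith normal form diag(1,1,1,1,1,1,1,1).

∂_2: C_2 → C_1 acts by ∂[p,q,r] = [q,r] − [p,r] + [p,q]. For instance
  ∂[0,3,5] = [3,5] − [0,5] + [0,3],
  ∂[0,4,5] = [4,5] − [0,5] + [0,4].
The 14×2 boundary matrix has rank 2 and Smith normal form diag(1,1).

Reading off H_k = ker ∂_k / im ∂_{k+1}:

  H_2: rank ker ∂_2 − rank ∂_3 = (2 − 2) − 0 = 0, and there is no ∂_3, so H_2 ≅ 0.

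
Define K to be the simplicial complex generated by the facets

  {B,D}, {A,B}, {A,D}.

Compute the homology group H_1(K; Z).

K has 3 vertices, 3 edges.
rank ∂_1 = 2, rank ∂_2 = 0 ⇒ b_1 = 3 − 2 − 0 = 1. So H_1 = Z.

H_1 = Z.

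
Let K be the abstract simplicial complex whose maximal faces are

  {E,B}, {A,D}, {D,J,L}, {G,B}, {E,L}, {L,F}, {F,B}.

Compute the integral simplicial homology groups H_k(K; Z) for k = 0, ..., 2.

H_0 ≅ Z,  H_1 ≅ Z,  H_2 = 0.

Fix the vertex order A < B < D < E < F < G < J < L and write every simplex with vertices in increasing order. Then dim K = 2 and the simplices of K are:

  0-simplices (8): A, B, D, E, F, G, J, L
  1-simplices (9): AD, BE, BF, BG, DJ, DL, EL, FL, JL
  2-simplices (1): DJL

so the chain groups are C_0 ≅ Z^8, C_1 ≅ Z^9, C_2 ≅ Z^1.

Boundary ∂_1: C_1 → C_0 maps an edge to its endpoints' difference, ∂[p,q] = q − p. For instance
  ∂AD = D − A.
The resulting 8×9 matrix has rank 7, and its Smith normal form has invariant factors (1,1,1,1,1,1,1).

The boundary map ∂_2: C_2 → C_1 acts by ∂[p,q,r] = [q,r] − [p,r] + [p,q]. For instance
  ∂DJL = JL − DL + DJ.
The resulting 9×1 matrix has rank 1, and its Smith normal form has invariant factors (1).

Now H_k = ker ∂_k / im ∂_{k+1}, so:

  H_0: rank C_0 − rank ∂_1 = 8 − 7 = 1, and the invariant factors of ∂_1 are all 1, so H_0 ≅ Z.
  H_1: rank ker ∂_1 − rank ∂_2 = (9 − 7) − 1 = 1, and the invariant factors of ∂_2 are all 1, so H_1 ≅ Z.
  H_2: rank ker ∂_2 − rank ∂_3 = (1 − 1) − 0 = 0, and there is no ∂_3, so H_2 ≅ 0.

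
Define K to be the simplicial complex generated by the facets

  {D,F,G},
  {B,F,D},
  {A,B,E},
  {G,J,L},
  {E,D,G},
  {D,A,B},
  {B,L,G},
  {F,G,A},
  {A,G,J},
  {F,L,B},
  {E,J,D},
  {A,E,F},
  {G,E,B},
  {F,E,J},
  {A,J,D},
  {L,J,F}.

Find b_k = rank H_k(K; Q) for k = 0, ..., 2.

We work with the vertex ordering A < B < D < E < F < G < J < L. The simplices of K, each written with vertices in increasing order, are:

  0-simplices (8): A, B, D, E, F, G, J, L
  1-simplices (24): AB, AD, AE, AF, AG, AJ, BD, BE, BF, BG, BL, DE, DF, DG, DJ, EF, EG, EJ, FG, FJ, FL, GJ, GL, JL
  2-simplices (16): ABD, ABE, ADJ, AEF, AFG, AGJ, BDF, BEG, BFL, BGL, DEG, DEJ, DFG, EFJ, FJL, GJL

Hence C_0 ≅ Z^8, C_1 ≅ Z^24, C_2 ≅ Z^16.

∂_1: C_1 → C_0 maps an edge to its endpoints' difference, ∂[p,q] = q − p.
This gives a 8×24 integer matrix of rank 7; reducing to Smith normal form yields diagonal entries (1,1,1,1,1,1,1).

Boundary ∂_2: C_2 → C_1 maps a triangle to the signed sum of its edges. For instance
  ∂FJL = JL − FL + FJ,
  ∂GJL = JL − GL + GJ.
The 24×16 boundary matrix has rank 15 and Smith normal form diag(1,1,1,1,1,1,1,1,1,1,1,1,1,1,1).

Reading off H_k = ker ∂_k / im ∂_{k+1}:

  H_0: rank C_0 − rank ∂_1 = 8 − 7 = 1, and the invariant factors of ∂_1 are all 1, so H_0 ≅ Z.
  H_1: rank ker ∂_1 − rank ∂_2 = (24 − 7) − 15 = 2, and the invariant factors of ∂_2 are all 1, so H_1 ≅ Z^2.
  H_2: rank ker ∂_2 − rank ∂_3 = (16 − 15) − 0 = 1, and there is no ∂_3, so H_2 ≅ Z.

(K is a triangulation of the torus T^2.)

Hence the Betti numbers are b_0 = 1, b_1 = 2, b_2 = 1.

b_0 = 1, b_1 = 2, b_2 = 1.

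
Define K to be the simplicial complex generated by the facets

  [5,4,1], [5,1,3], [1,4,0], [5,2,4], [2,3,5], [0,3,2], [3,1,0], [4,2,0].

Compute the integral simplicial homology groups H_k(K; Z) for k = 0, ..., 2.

H_0 ≅ Z,  H_1 = 0,  H_2 ≅ Z.

K has 6 vertices, 12 edges, 8 triangles.
rank ∂_0 = 0, rank ∂_1 = 5 ⇒ b_0 = 6 − 0 − 5 = 1; all invariant factors of ∂_1 are 1 so no torsion. So H_0 = Z.
rank ∂_1 = 5, rank ∂_2 = 7 ⇒ b_1 = 12 − 5 − 7 = 0; all invariant factors of ∂_2 are 1 so no torsion. So H_1 = 0.
rank ∂_2 = 7, rank ∂_3 = 0 ⇒ b_2 = 8 − 7 − 0 = 1. So H_2 = Z.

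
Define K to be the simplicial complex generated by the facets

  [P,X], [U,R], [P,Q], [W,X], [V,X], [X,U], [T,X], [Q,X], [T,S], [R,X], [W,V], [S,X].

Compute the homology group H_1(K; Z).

H_1 ≅ Z^4.

Order the vertices as P < Q < R < S < T < U < V < W < X. Listing each simplex with vertices in this order, K has dimension 1 with simplices:

  0-simplices (9): P, Q, R, S, T, U, V, W, X
  1-simplices (12): PQ, PX, QX, RU, RX, ST, SX, TX, UX, VW, VX, WX

so the chain groups are C_0 ≅ Z^9, C_1 ≅ Z^12.

Boundary ∂_1: C_1 → C_0 sends each edge [p,q] (with p < q) to q − p. For instance
  ∂VW = W − V.
As a 9×12 matrix over Z this has rank 8, with invariant factors (1,1,1,1,1,1,1,1).

From H_k ≅ ker(∂_k) / im(∂_{k+1}) we obtain:

  H_1: rank ker ∂_1 − rank ∂_2 = (12 − 8) − 0 = 4, and there is no ∂_2, so H_1 = Z^4.

(K is a triangulation of a wedge of 4 circles.)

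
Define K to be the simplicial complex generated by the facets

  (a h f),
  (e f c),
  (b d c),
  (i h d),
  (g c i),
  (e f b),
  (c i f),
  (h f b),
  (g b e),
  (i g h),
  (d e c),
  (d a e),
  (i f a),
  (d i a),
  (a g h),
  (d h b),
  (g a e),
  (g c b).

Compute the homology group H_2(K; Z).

Take the total order a < b < c < d < e < f < g < h < i on the vertex set. Then K (dimension 2) consists of the simplices:

  0-simplices (9): a, b, c, d, e, f, g, h, i
  1-simplices (27): ad, ae, af, ag, ah, ai, bc, bd, be, bf, bg, bh, cd, ce, cf, cg, ci, de, dh, di, ef, eg, fh, fi, gh, gi, hi
  2-simplices (18): ade, adi, aeg, afh, afi, agh, bcd, bcg, bdh, bef, beg, bfh, cde, cef, cfi, cgi, dhi, ghi

giving chain groups C_0 ≅ Z^9, C_1 ≅ Z^27, C_2 ≅ Z^18.

∂_1: C_1 → C_0 sends each edge [p,q] (with p < q) to q − p.
The resulting 9×27 matrix has rank 8, and its Smith normal form has invariant factors (1,1,1,1,1,1,1,1).

The boundary map ∂_2: C_2 → C_1 sends each 2-simplex [p,q,r] to [q,r] − [p,r] + [p,q]. For instance
  ∂cfi = fi − ci + cf,
  ∂afh = fh − ah + af.
The 27×18 boundary matrix has rank 18 and Smith normal form diag(1,1,1,1,1,1,1,1,1,1,1,1,1,1,1,1,1,2).

Computing H_k = (kernel of ∂_k) / (image of ∂_{k+1}):

  H_2: rank ker ∂_2 − rank ∂_3 = (18 − 18) − 0 = 0, and there is no ∂_3, so H_2 ≅ 0.

(K is a triangulation of the Klein bottle.)

H_2 = 0.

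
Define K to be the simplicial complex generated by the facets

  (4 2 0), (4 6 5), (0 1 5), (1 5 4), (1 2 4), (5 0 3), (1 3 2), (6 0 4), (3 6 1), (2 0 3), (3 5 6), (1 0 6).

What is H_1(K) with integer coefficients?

H_1 ≅ Z/2.

We work with the vertex ordering 0 < 1 < 2 < 3 < 4 < 5 < 6. The simplices of K, each written with vertices in increasing order, are:

  0-simplices (7): [0], [1], [2], [3], [4], [5], [6]
  1-simplices (18): [0,1], [0,2], [0,3], [0,4], [0,5], [0,6], [1,2], [1,3], [1,4], [1,5], [1,6], [2,3], [2,4], [3,5], [3,6], [4,5], [4,6], [5,6]
  2-simplices (12): [0,1,5], [0,1,6], [0,2,3], [0,2,4], [0,3,5], [0,4,6], [1,2,3], [1,2,4], [1,3,6], [1,4,5], [3,5,6], [4,5,6]

so the chain groups are C_0 ≅ Z^7, C_1 ≅ Z^18, C_2 ≅ Z^12.

The boundary map ∂_1: C_1 → C_0 is given by ∂[p,q] = [q] − [p].
As a 7×18 matrix over Z this has rank 6, with invariant factors (1,1,1,1,1,1).

The boundary map ∂_2: C_2 → C_1 maps a triangle to the signed sum of its edges. For instance
  ∂[0,2,3] = [2,3] − [0,3] + [0,2],
  ∂[0,1,6] = [1,6] − [0,6] + [0,1].
The 18×12 boundary matrix has rank 12 and Smith normal form diag(1,1,1,1,1,1,1,1,1,1,1,2).

Now H_k = ker ∂_k / im ∂_{k+1}, so:

  H_1: rank ker ∂_1 − rank ∂_2 = (18 − 6) − 12 = 0, and ∂_2 has invariant factor 2 > 1, so H_1 = Z/2.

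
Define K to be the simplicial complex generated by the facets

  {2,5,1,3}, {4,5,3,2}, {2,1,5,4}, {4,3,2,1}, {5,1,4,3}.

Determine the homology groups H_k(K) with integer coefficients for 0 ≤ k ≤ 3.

H_0 ≅ Z,  H_1 = 0,  H_2 = 0,  H_3 ≅ Z.

We work with the vertex ordering 1 < 2 < 3 < 4 < 5. The simplices of K, each written with vertices in increasing order, are:

  0-simplices (5): [1], [2], [3], [4], [5]
  1-simplices (10): [1,2], [1,3], [1,4], [1,5], [2,3], [2,4], [2,5], [3,4], [3,5], [4,5]
  2-simplices (10): [1,2,3], [1,2,4], [1,2,5], [1,3,4], [1,3,5], [1,4,5], [2,3,4], [2,3,5], [2,4,5], [3,4,5]
  3-simplices (5): [1,2,3,4], [1,2,3,5], [1,2,4,5], [1,3,4,5], [2,3,4,5]

so the chain groups are C_0 ≅ Z^5, C_1 ≅ Z^10, C_2 ≅ Z^10, C_3 ≅ Z^5.

Boundary ∂_1: C_1 → C_0 is given by ∂[p,q] = [q] − [p]. For instance
  ∂[2,5] = [5] − [2].
The 5×10 boundary matrix has rank 4 and Smith normal form diag(1,1,1,1).

The boundary map ∂_2: C_2 → C_1 acts by ∂[p,q,r] = [q,r] − [p,r] + [p,q]. For instance
  ∂[1,2,5] = [2,5] − [1,5] + [1,2],
  ∂[3,4,5] = [4,5] − [3,5] + [3,4].
The resulting 10×10 matrix has rank 6, and its Smith normal form has invariant factors (1,1,1,1,1,1).

∂_3: C_3 → C_2 sends each 3-simplex σ to the alternating sum Σ_i (−1)^i (σ with its i-th vertex removed). For instance
  ∂[2,3,4,5] = [3,4,5] − [2,4,5] + [2,3,5] − [2,3,4],
  ∂[1,2,4,5] = [2,4,5] − [1,4,5] + [1,2,5] − [1,2,4].
As a 10×5 matrix over Z this has rank 4, with invariant factors (1,1,1,1).

Now H_k = ker ∂_k / im ∂_{k+1}, so:

  H_0: rank C_0 − rank ∂_1 = 5 − 4 = 1, and the invariant factors of ∂_1 are all 1, so H_0 = Z.
  H_1: rank ker ∂_1 − rank ∂_2 = (10 − 4) − 6 = 0, and the invariant factors of ∂_2 are all 1, so H_1 = 0.
  H_2: rank ker ∂_2 − rank ∂_3 = (10 − 6) − 4 = 0, and the invariant factors of ∂_3 are all 1, so H_2 = 0.
  H_3: rank ker ∂_3 − rank ∂_4 = (5 − 4) − 0 = 1, and there is no ∂_4, so H_3 = Z.

As a check, the Euler characteristic is 5 − 10 + 10 − 5 = 0, which agrees with 1 − 0 + 0 − 1 = 0.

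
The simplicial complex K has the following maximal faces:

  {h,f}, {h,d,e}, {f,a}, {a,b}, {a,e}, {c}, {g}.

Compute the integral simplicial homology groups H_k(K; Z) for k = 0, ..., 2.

H_0 ≅ Z^3,  H_1 ≅ Z,  H_2 = 0.

Fix the vertex order a < b < c < d < e < f < g < h and write every simplex with vertices in increasing order. Then dim K = 2 and the simplices of K are:

  0-simplices (8): a, b, c, d, e, f, g, h
  1-simplices (7): ab, ae, af, de, dh, eh, fh
  2-simplices (1): deh

Hence C_0 ≅ Z^8, C_1 ≅ Z^7, C_2 ≅ Z^1.

The boundary map ∂_1: C_1 → C_0 maps an edge to its endpoints' difference, ∂[p,q] = q − p. For instance
  ∂ab = b − a.
As a 8×7 matrix over Z this has rank 5, with invariant factors (1,1,1,1,1).

Boundary ∂_2: C_2 → C_1 maps a triangle to the signed sum of its edges. For instance
  ∂deh = eh − dh + de.
The resulting 7×1 matrix has rank 1, and its Smith normal form has invariant factors (1).

Computing H_k = (kernel of ∂_k) / (image of ∂_{k+1}):

  H_0: rank C_0 − rank ∂_1 = 8 − 5 = 3, and the invariant factors of ∂_1 are all 1, so H_0 = Z^3.
  H_1: rank ker ∂_1 − rank ∂_2 = (7 − 5) − 1 = 1, and the invariant factors of ∂_2 are all 1, so H_1 = Z.
  H_2: rank ker ∂_2 − rank ∂_3 = (1 − 1) − 0 = 0, and there is no ∂_3, so H_2 = 0.

As a check, the Euler characteristic is 8 − 7 + 1 = 2, which agrees with 3 − 1 + 0 = 2.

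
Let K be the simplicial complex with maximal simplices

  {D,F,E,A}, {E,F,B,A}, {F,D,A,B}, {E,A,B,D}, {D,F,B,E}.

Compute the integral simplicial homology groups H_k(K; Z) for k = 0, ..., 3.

We work with the vertex ordering A < B < D < E < F. The simplices of K, each written with vertices in increasing order, are:

  0-simplices (5): A, B, D, E, F
  1-simplices (10): AB, AD, AE, AF, BD, BE, BF, DE, DF, EF
  2-simplices (10): ABD, ABE, ABF, ADE, ADF, AEF, BDE, BDF, BEF, DEF
  3-simplices (5): ABDE, ABDF, ABEF, ADEF, BDEF

giving chain groups C_0 ≅ Z^5, C_1 ≅ Z^10, C_2 ≅ Z^10, C_3 ≅ Z^5.

Boundary ∂_1: C_1 → C_0 is given by ∂[p,q] = [q] − [p].
This gives a 5×10 integer matrix of rank 4; reducing to Smith normal form yields diagonal entries (1,1,1,1).

Boundary ∂_2: C_2 → C_1 maps a triangle to the signed sum of its edges. For instance
  ∂BDE = DE − BE + BD,
  ∂DEF = EF − DF + DE.
The resulting 10×10 matrix has rank 6, and its Smith normal form has invariant factors (1,1,1,1,1,1).

∂_3: C_3 → C_2 sends each 3-simplex σ to the alternating sum Σ_i (−1)^i (σ with its i-th vertex removed). For instance
  ∂BDEF = DEF − BEF + BDF − BDE,
  ∂ABEF = BEF − AEF + ABF − ABE.
As a 10×5 matrix over Z this has rank 4, with invariant factors (1,1,1,1).

Computing H_k = (kernel of ∂_k) / (image of ∂_{k+1}):

  H_0: rank C_0 − rank ∂_1 = 5 − 4 = 1, and the invariant factors of ∂_1 are all 1, so H_0 = Z.
  H_1: rank ker ∂_1 − rank ∂_2 = (10 − 4) − 6 = 0, and the invariant factors of ∂_2 are all 1, so H_1 = 0.
  H_2: rank ker ∂_2 − rank ∂_3 = (10 − 6) − 4 = 0, and the invariant factors of ∂_3 are all 1, so H_2 = 0.
  H_3: rank ker ∂_3 − rank ∂_4 = (5 − 4) − 0 = 1, and there is no ∂_4, so H_3 = Z.

(K is a triangulation of the 3-sphere S^3.)

H_0 ≅ Z,  H_1 = 0,  H_2 = 0,  H_3 ≅ Z.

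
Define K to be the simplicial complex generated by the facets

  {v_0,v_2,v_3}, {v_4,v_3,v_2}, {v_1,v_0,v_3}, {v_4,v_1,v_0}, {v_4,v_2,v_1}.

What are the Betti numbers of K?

K has 5 vertices, 10 edges, 5 triangles.
rank ∂_0 = 0, rank ∂_1 = 4 ⇒ b_0 = 5 − 0 − 4 = 1; all invariant factors of ∂_1 are 1 so no torsion. So H_0 ≅ Z.
rank ∂_1 = 4, rank ∂_2 = 5 ⇒ b_1 = 10 − 4 − 5 = 1; all invariant factors of ∂_2 are 1 so no torsion. So H_1 ≅ Z.
rank ∂_2 = 5, rank ∂_3 = 0 ⇒ b_2 = 5 − 5 − 0 = 0. So H_2 ≅ 0.

b_0 = 1, b_1 = 1, b_2 = 0.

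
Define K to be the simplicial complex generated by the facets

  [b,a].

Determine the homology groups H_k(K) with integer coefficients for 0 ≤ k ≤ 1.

We work with the vertex ordering a < b. The simplices of K, each written with vertices in increasing order, are:

  0-simplices (2): a, b
  1-simplices (1): ab

Hence C_0 ≅ Z^2, C_1 ≅ Z^1.

Boundary ∂_1: C_1 → C_0 maps an edge to its endpoints' difference, ∂[p,q] = q − p. For instance
  ∂ab = b − a.
This gives a 2×1 integer matrix of rank 1; reducing to Smith normal form yields diagonal entries (1).

Now H_k = ker ∂_k / im ∂_{k+1}, so:

  H_0: rank C_0 − rank ∂_1 = 2 − 1 = 1, and the invariant factors of ∂_1 are all 1, so H_0 ≅ Z.
  H_1: rank ker ∂_1 − rank ∂_2 = (1 − 1) − 0 = 0, and there is no ∂_2, so H_1 ≅ 0.

As a check, the Euler characteristic is 2 − 1 = 1, which agrees with 1 − 0 = 1.

H_0 ≅ Z,  H_1 = 0.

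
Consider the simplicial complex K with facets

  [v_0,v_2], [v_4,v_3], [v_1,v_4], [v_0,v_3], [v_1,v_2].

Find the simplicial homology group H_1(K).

K has 5 vertices, 5 edges.
rank ∂_1 = 4, rank ∂_2 = 0 ⇒ b_1 = 5 − 4 − 0 = 1. So H_1 = Z.

H_1 = Z.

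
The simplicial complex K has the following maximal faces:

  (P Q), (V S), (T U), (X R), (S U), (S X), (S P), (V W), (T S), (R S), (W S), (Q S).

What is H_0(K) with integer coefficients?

H_0 = Z.

Fix the vertex order P < Q < R < S < T < U < V < W < X and write every simplex with vertices in increasing order. Then dim K = 1 and the simplices of K are:

  0-simplices (9): P, Q, R, S, T, U, V, W, X
  1-simplices (12): PQ, PS, QS, RS, RX, ST, SU, SV, SW, SX, TU, VW

so the chain groups are C_0 ≅ Z^9, C_1 ≅ Z^12.

Boundary ∂_1: C_1 → C_0 sends each edge [p,q] (with p < q) to q − p. For instance
  ∂TU = U − T.
As a 9×12 matrix over Z this has rank 8, with invariant factors (1,1,1,1,1,1,1,1).

Computing H_k = (kernel of ∂_k) / (image of ∂_{k+1}):

  H_0: rank C_0 − rank ∂_1 = 9 − 8 = 1, and the invariant factors of ∂_1 are all 1, so H_0 ≅ Z.

(K is a triangulation of a wedge of 4 circles.)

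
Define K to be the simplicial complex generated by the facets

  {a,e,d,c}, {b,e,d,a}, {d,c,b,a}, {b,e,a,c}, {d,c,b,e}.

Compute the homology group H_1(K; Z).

H_1 ≅ 0.

We work with the vertex ordering a < b < c < d < e. The simplices of K, each written with vertices in increasing order, are:

  0-simplices (5): a, b, c, d, e
  1-simplices (10): ab, ac, ad, ae, bc, bd, be, cd, ce, de
  2-simplices (10): abc, abd, abe, acd, ace, ade, bcd, bce, bde, cde
  3-simplices (5): abcd, abce, abde, acde, bcde

giving chain groups C_0 ≅ Z^5, C_1 ≅ Z^10, C_2 ≅ Z^10, C_3 ≅ Z^5.

Boundary ∂_1: C_1 → C_0 sends each edge [p,q] (with p < q) to q − p.
This gives a 5×10 integer matrix of rank 4; reducing to Smith normal form yields diagonal entries (1,1,1,1).

Boundary ∂_2: C_2 → C_1 sends each 2-simplex [p,q,r] to [q,r] − [p,r] + [p,q]. For instance
  ∂abd = bd − ad + ab,
  ∂abe = be − ae + ab.
The resulting 10×10 matrix has rank 6, and its Smith normal form has invariant factors (1,1,1,1,1,1).

Boundary ∂_3: C_3 → C_2 sends each 3-simplex σ to the alternating sum Σ_i (−1)^i (σ with its i-th vertex removed). For instance
  ∂abde = bde − ade + abe − abd,
  ∂abce = bce − ace + abe − abc.
The 10×5 boundary matrix has rank 4 and Smith normal form diag(1,1,1,1).

Reading off H_k = ker ∂_k / im ∂_{k+1}:

  H_1: rank ker ∂_1 − rank ∂_2 = (10 − 4) − 6 = 0, and the invariant factors of ∂_2 are all 1, so H_1 = 0.

(K is a triangulation of the 3-sphere S^3.)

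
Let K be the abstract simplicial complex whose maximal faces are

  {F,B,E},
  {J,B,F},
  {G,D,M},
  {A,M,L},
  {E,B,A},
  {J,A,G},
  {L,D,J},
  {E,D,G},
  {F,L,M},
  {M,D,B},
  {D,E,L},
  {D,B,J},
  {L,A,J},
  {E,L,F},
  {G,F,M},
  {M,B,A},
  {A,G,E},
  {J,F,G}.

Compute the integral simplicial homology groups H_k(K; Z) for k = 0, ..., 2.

Fix the vertex order A < B < D < E < F < G < J < L < M and write every simplex with vertices in increasing order. Then dim K = 2 and the simplices of K are:

  0-simplices (9): A, B, D, E, F, G, J, L, M
  1-simplices (27): AB, AE, AG, AJ, AL, AM, BD, BE, BF, BJ, BM, DE, DG, DJ, DL, DM, EF, EG, EL, FG, FJ, FL, FM, GJ, GM, JL, LM
  2-simplices (18): ABE, ABM, AEG, AGJ, AJL, ALM, BDJ, BDM, BEF, BFJ, DEG, DEL, DGM, DJL, EFL, FGJ, FGM, FLM

Hence C_0 ≅ Z^9, C_1 ≅ Z^27, C_2 ≅ Z^18.

The boundary map ∂_1: C_1 → C_0 maps an edge to its endpoints' difference, ∂[p,q] = q − p. For instance
  ∂BF = F − B.
This gives a 9×27 integer matrix of rank 8; reducing to Smith normal form yields diagonal entries (1,1,1,1,1,1,1,1).

The boundary map ∂_2: C_2 → C_1 sends each 2-simplex [p,q,r] to [q,r] − [p,r] + [p,q]. For instance
  ∂AGJ = GJ − AJ + AG,
  ∂ABM = BM − AM + AB.
The resulting 27×18 matrix has rank 17, and its Smith normal form has invariant factors (1,1,1,1,1,1,1,1,1,1,1,1,1,1,1,1,1).

Computing H_k = (kernel of ∂_k) / (image of ∂_{k+1}):

  H_0: rank C_0 − rank ∂_1 = 9 − 8 = 1, and the invariant factors of ∂_1 are all 1, so H_0 = Z.
  H_1: rank ker ∂_1 − rank ∂_2 = (27 − 8) − 17 = 2, and the invariant factors of ∂_2 are all 1, so H_1 = Z^2.
  H_2: rank ker ∂_2 − rank ∂_3 = (18 − 17) − 0 = 1, and there is no ∂_3, so H_2 = Z.

As a check, the Euler characteristic is 9 − 27 + 18 = 0, which agrees with 1 − 2 + 1 = 0.
(K is a triangulation of the torus T^2.)

H_0 ≅ Z,  H_1 ≅ Z^2,  H_2 ≅ Z.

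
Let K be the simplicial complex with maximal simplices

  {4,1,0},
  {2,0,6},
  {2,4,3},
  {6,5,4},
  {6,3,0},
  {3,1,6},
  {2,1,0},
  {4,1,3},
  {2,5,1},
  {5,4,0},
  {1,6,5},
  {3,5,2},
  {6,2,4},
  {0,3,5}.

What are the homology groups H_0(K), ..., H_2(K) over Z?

We work with the vertex ordering 0 < 1 < 2 < 3 < 4 < 5 < 6. The simplices of K, each written with vertices in increasing order, are:

  0-simplices (7): [0], [1], [2], [3], [4], [5], [6]
  1-simplices (21): [0,1], [0,2], [0,3], [0,4], [0,5], [0,6], [1,2], [1,3], [1,4], [1,5], [1,6], [2,3], [2,4], [2,5], [2,6], [3,4], [3,5], [3,6], [4,5], [4,6], [5,6]
  2-simplices (14): [0,1,2], [0,1,4], [0,2,6], [0,3,5], [0,3,6], [0,4,5], [1,2,5], [1,3,4], [1,3,6], [1,5,6], [2,3,4], [2,3,5], [2,4,6], [4,5,6]

giving chain groups C_0 ≅ Z^7, C_1 ≅ Z^21, C_2 ≅ Z^14.

The boundary map ∂_1: C_1 → C_0 is given by ∂[p,q] = [q] − [p]. For instance
  ∂[1,6] = [6] − [1].
The 7×21 boundary matrix has rank 6 and Smith normal form diag(1,1,1,1,1,1).

Boundary ∂_2: C_2 → C_1 maps a triangle to the signed sum of its edges. For instance
  ∂[1,5,6] = [5,6] − [1,6] + [1,5],
  ∂[1,2,5] = [2,5] − [1,5] + [1,2].
The 21×14 boundary matrix has rank 13 and Smith normal form diag(1,1,1,1,1,1,1,1,1,1,1,1,1).

Now H_k = ker ∂_k / im ∂_{k+1}, so:

  H_0: rank C_0 − rank ∂_1 = 7 − 6 = 1, and the invariant factors of ∂_1 are all 1, so H_0 = Z.
  H_1: rank ker ∂_1 − rank ∂_2 = (21 − 6) − 13 = 2, and the invariant factors of ∂_2 are all 1, so H_1 = Z^2.
  H_2: rank ker ∂_2 − rank ∂_3 = (14 − 13) − 0 = 1, and there is no ∂_3, so H_2 = Z.

As a check, the Euler characteristic is 7 − 21 + 14 = 0, which agrees with 1 − 2 + 1 = 0.

H_0 ≅ Z,  H_1 ≅ Z^2,  H_2 ≅ Z.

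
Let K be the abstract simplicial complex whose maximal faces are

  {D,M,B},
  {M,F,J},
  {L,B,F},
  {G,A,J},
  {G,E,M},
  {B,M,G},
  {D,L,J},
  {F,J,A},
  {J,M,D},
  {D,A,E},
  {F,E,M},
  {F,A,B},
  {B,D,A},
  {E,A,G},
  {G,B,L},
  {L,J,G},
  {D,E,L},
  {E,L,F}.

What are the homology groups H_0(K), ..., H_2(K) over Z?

H_0 ≅ Z,  H_1 ≅ Z^2,  H_2 ≅ Z.

Order the vertices as A < B < D < E < F < G < J < L < M. Listing each simplex with vertices in this order, K has dimension 2 with simplices:

  0-simplices (9): A, B, D, E, F, G, J, L, M
  1-simplices (27): AB, AD, AE, AF, AG, AJ, BD, BF, BG, BL, BM, DE, DJ, DL, DM, EF, EG, EL, EM, FJ, FL, FM, GJ, GL, GM, JL, JM
  2-simplices (18): ABD, ABF, ADE, AEG, AFJ, AGJ, BDM, BFL, BGL, BGM, DEL, DJL, DJM, EFL, EFM, EGM, FJM, GJL

Hence C_0 ≅ Z^9, C_1 ≅ Z^27, C_2 ≅ Z^18.

The boundary map ∂_1: C_1 → C_0 sends each edge [p,q] (with p < q) to q − p. For instance
  ∂DE = E − D.
The 9×27 boundary matrix has rank 8 and Smith normal form diag(1,1,1,1,1,1,1,1).

∂_2: C_2 → C_1 acts by ∂[p,q,r] = [q,r] − [p,r] + [p,q]. For instance
  ∂ABD = BD − AD + AB,
  ∂BGL = GL − BL + BG.
This gives a 27×18 integer matrix of rank 17; reducing to Smith normal form yields diagonal entries (1,1,1,1,1,1,1,1,1,1,1,1,1,1,1,1,1).

Now H_k = ker ∂_k / im ∂_{k+1}, so:

  H_0: rank C_0 − rank ∂_1 = 9 − 8 = 1, and the invariant factors of ∂_1 are all 1, so H_0 ≅ Z.
  H_1: rank ker ∂_1 − rank ∂_2 = (27 − 8) − 17 = 2, and the invariant factors of ∂_2 are all 1, so H_1 ≅ Z^2.
  H_2: rank ker ∂_2 − rank ∂_3 = (18 − 17) − 0 = 1, and there is no ∂_3, so H_2 ≅ Z.

As a check, the Euler characteristic is 9 − 27 + 18 = 0, which agrees with 1 − 2 + 1 = 0.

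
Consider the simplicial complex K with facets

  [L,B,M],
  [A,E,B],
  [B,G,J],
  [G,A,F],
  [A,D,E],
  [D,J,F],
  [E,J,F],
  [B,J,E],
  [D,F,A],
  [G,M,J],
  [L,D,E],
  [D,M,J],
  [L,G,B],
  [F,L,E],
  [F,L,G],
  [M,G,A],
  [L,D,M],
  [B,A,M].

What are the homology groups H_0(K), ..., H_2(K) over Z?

H_0 = Z,  H_1 = Z ⊕ Z/2Z,  H_2 = 0.

We work with the vertex ordering A < B < D < E < F < G < J < L < M. The simplices of K, each written with vertices in increasing order, are:

  0-simplices (9): A, B, D, E, F, G, J, L, M
  1-simplices (27): AB, AD, AE, AF, AG, AM, BE, BG, BJ, BL, BM, DE, DF, DJ, DL, DM, EF, EJ, EL, FG, FJ, FL, GJ, GL, GM, JM, LM
  2-simplices (18): ABE, ABM, ADE, ADF, AFG, AGM, BEJ, BGJ, BGL, BLM, DEL, DFJ, DJM, DLM, EFJ, EFL, FGL, GJM

Hence C_0 ≅ Z^9, C_1 ≅ Z^27, C_2 ≅ Z^18.

∂_1: C_1 → C_0 is given by ∂[p,q] = [q] − [p]. For instance
  ∂DL = L − D.
As a 9×27 matrix over Z this has rank 8, with invariant factors (1,1,1,1,1,1,1,1).

Boundary ∂_2: C_2 → C_1 maps a triangle to the signed sum of its edges. For instance
  ∂DJM = JM − DM + DJ,
  ∂DLM = LM − DM + DL.
The 27×18 boundary matrix has rank 18 and Smith normal form diag(1,1,1,1,1,1,1,1,1,1,1,1,1,1,1,1,1,2).

Computing H_k = (kernel of ∂_k) / (image of ∂_{k+1}):

  H_0: rank C_0 − rank ∂_1 = 9 − 8 = 1, and the invariant factors of ∂_1 are all 1, so H_0 ≅ Z.
  H_1: rank ker ∂_1 − rank ∂_2 = (27 − 8) − 18 = 1, and ∂_2 has invariant factor 2 > 1, so H_1 ≅ Z ⊕ Z/2Z.
  H_2: rank ker ∂_2 − rank ∂_3 = (18 − 18) − 0 = 0, and there is no ∂_3, so H_2 ≅ 0.

As a check, the Euler characteristic is 9 − 27 + 18 = 0, which agrees with 1 − 1 + 0 = 0.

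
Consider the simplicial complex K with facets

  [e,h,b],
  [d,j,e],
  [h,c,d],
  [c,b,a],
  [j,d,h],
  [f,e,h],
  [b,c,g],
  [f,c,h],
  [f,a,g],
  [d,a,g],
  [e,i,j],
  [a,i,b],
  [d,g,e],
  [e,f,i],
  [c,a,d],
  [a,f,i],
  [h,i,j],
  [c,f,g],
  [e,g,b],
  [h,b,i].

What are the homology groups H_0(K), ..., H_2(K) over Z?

Fix the vertex order a < b < c < d < e < f < g < h < i < j and write every simplex with vertices in increasing order. Then dim K = 2 and the simplices of K are:

  0-simplices (10): a, b, c, d, e, f, g, h, i, j
  1-simplices (30): ab, ac, ad, af, ag, ai, bc, be, bg, bh, bi, cd, cf, cg, ch, de, dg, dh, dj, ef, eg, eh, ei, ej, fg, fh, fi, hi, hj, ij
  2-simplices (20): abc, abi, acd, adg, afg, afi, bcg, beg, beh, bhi, cdh, cfg, cfh, deg, dej, dhj, efh, efi, eij, hij

giving chain groups C_0 ≅ Z^10, C_1 ≅ Z^30, C_2 ≅ Z^20.

The boundary map ∂_1: C_1 → C_0 maps an edge to its endpoints' difference, ∂[p,q] = q − p. For instance
  ∂eh = h − e.
As a 10×30 matrix over Z this has rank 9, with invariant factors (1,1,1,1,1,1,1,1,1).

Boundary ∂_2: C_2 → C_1 acts by ∂[p,q,r] = [q,r] − [p,r] + [p,q]. For instance
  ∂adg = dg − ag + ad,
  ∂beh = eh − bh + be.
As a 30×20 matrix over Z this has rank 20, with invariant factors (1,1,1,1,1,1,1,1,1,1,1,1,1,1,1,1,1,1,1,2).

Now H_k = ker ∂_k / im ∂_{k+1}, so:

  H_0: rank C_0 − rank ∂_1 = 10 − 9 = 1, and the invariant factors of ∂_1 are all 1, so H_0 ≅ Z.
  H_1: rank ker ∂_1 − rank ∂_2 = (30 − 9) − 20 = 1, and ∂_2 has invariant factor 2 > 1, so H_1 ≅ Z × Z/2.
  H_2: rank ker ∂_2 − rank ∂_3 = (20 − 20) − 0 = 0, and there is no ∂_3, so H_2 ≅ 0.

H_0 = Z,  H_1 = Z × Z/2,  H_2 = 0.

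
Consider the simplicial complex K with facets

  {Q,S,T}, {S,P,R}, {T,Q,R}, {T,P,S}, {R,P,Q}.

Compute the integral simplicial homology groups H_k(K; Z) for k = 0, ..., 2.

H_0 = Z,  H_1 = Z,  H_2 = 0.

K has 5 vertices, 10 edges, 5 triangles.
rank ∂_0 = 0, rank ∂_1 = 4 ⇒ b_0 = 5 − 0 − 4 = 1; all invariant factors of ∂_1 are 1 so no torsion. So H_0 = Z.
rank ∂_1 = 4, rank ∂_2 = 5 ⇒ b_1 = 10 − 4 − 5 = 1; all invariant factors of ∂_2 are 1 so no torsion. So H_1 = Z.
rank ∂_2 = 5, rank ∂_3 = 0 ⇒ b_2 = 5 − 5 − 0 = 0. So H_2 = 0.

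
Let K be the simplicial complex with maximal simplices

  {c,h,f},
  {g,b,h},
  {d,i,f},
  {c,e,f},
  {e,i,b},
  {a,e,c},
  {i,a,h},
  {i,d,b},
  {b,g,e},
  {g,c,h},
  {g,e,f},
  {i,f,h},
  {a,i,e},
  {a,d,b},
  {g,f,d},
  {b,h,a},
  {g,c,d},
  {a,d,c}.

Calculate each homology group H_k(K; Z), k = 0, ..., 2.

Fix the vertex order a < b < c < d < e < f < g < h < i and write every simplex with vertices in increasing order. Then dim K = 2 and the simplices of K are:

  0-simplices (9): a, b, c, d, e, f, g, h, i
  1-simplices (27): ab, ac, ad, ae, ah, ai, bd, be, bg, bh, bi, cd, ce, cf, cg, ch, df, dg, di, ef, eg, ei, fg, fh, fi, gh, hi
  2-simplices (18): abd, abh, acd, ace, aei, ahi, bdi, beg, bei, bgh, cdg, cef, cfh, cgh, dfg, dfi, efg, fhi

so the chain groups are C_0 ≅ Z^9, C_1 ≅ Z^27, C_2 ≅ Z^18.

∂_1: C_1 → C_0 sends each edge [p,q] (with p < q) to q − p. For instance
  ∂ab = b − a.
The 9×27 boundary matrix has rank 8 and Smith normal form diag(1,1,1,1,1,1,1,1).

∂_2: C_2 → C_1 sends each 2-simplex [p,q,r] to [q,r] − [p,r] + [p,q]. For instance
  ∂ace = ce − ae + ac,
  ∂fhi = hi − fi + fh.
The resulting 27×18 matrix has rank 18, and its Smith normal form has invariant factors (1,1,1,1,1,1,1,1,1,1,1,1,1,1,1,1,1,2).

From H_k ≅ ker(∂_k) / im(∂_{k+1}) we obtain:

  H_0: rank C_0 − rank ∂_1 = 9 − 8 = 1, and the invariant factors of ∂_1 are all 1, so H_0 = Z.
  H_1: rank ker ∂_1 − rank ∂_2 = (27 − 8) − 18 = 1, and ∂_2 has invariant factor 2 > 1, so H_1 = Z × Z/2.
  H_2: rank ker ∂_2 − rank ∂_3 = (18 − 18) − 0 = 0, and there is no ∂_3, so H_2 = 0.

As a check, the Euler characteristic is 9 − 27 + 18 = 0, which agrees with 1 − 1 + 0 = 0.

H_0 ≅ Z,  H_1 ≅ Z × Z/2,  H_2 = 0.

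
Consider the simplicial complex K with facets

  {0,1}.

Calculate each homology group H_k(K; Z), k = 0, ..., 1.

Fix the vertex order 0 < 1 and write every simplex with vertices in increasing order. Then dim K = 1 and the simplices of K are:

  0-simplices (2): [0], [1]
  1-simplices (1): [0,1]

giving chain groups C_0 ≅ Z^2, C_1 ≅ Z^1.

∂_1: C_1 → C_0 maps an edge to its endpoints' difference, ∂[p,q] = q − p. For instance
  ∂[0,1] = [1] − [0].
The 2×1 boundary matrix has rank 1 and Smith normal form diag(1).

Reading off H_k = ker ∂_k / im ∂_{k+1}:

  H_0: rank C_0 − rank ∂_1 = 2 − 1 = 1, and the invariant factors of ∂_1 are all 1, so H_0 = Z.
  H_1: rank ker ∂_1 − rank ∂_2 = (1 − 1) − 0 = 0, and there is no ∂_2, so H_1 = 0.

(K is a triangulation of the 1-simplex.)

H_0 = Z,  H_1 = 0.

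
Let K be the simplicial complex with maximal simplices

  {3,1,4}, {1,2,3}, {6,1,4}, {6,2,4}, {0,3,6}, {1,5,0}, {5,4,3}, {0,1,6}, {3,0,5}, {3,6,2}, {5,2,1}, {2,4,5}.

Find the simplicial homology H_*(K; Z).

Take the total order 0 < 1 < 2 < 3 < 4 < 5 < 6 on the vertex set. Then K (dimension 2) consists of the simplices:

  0-simplices (7): [0], [1], [2], [3], [4], [5], [6]
  1-simplices (18): [0,1], [0,3], [0,5], [0,6], [1,2], [1,3], [1,4], [1,5], [1,6], [2,3], [2,4], [2,5], [2,6], [3,4], [3,5], [3,6], [4,5], [4,6]
  2-simplices (12): [0,1,5], [0,1,6], [0,3,5], [0,3,6], [1,2,3], [1,2,5], [1,3,4], [1,4,6], [2,3,6], [2,4,5], [2,4,6], [3,4,5]

so the chain groups are C_0 ≅ Z^7, C_1 ≅ Z^18, C_2 ≅ Z^12.

∂_1: C_1 → C_0 is given by ∂[p,q] = [q] − [p].
The resulting 7×18 matrix has rank 6, and its Smith normal form has invariant factors (1,1,1,1,1,1).

∂_2: C_2 → C_1 acts by ∂[p,q,r] = [q,r] − [p,r] + [p,q]. For instance
  ∂[2,3,6] = [3,6] − [2,6] + [2,3],
  ∂[0,1,6] = [1,6] − [0,6] + [0,1].
This gives a 18×12 integer matrix of rank 12; reducing to Smith normal form yields diagonal entries (1,1,1,1,1,1,1,1,1,1,1,2).

From H_k ≅ ker(∂_k) / im(∂_{k+1}) we obtain:

  H_0: rank C_0 − rank ∂_1 = 7 − 6 = 1, and the invariant factors of ∂_1 are all 1, so H_0 = Z.
  H_1: rank ker ∂_1 − rank ∂_2 = (18 − 6) − 12 = 0, and ∂_2 has invariant factor 2 > 1, so H_1 = Z/2Z.
  H_2: rank ker ∂_2 − rank ∂_3 = (12 − 12) − 0 = 0, and there is no ∂_3, so H_2 = 0.

H_0 ≅ Z,  H_1 ≅ Z/2Z,  H_2 = 0.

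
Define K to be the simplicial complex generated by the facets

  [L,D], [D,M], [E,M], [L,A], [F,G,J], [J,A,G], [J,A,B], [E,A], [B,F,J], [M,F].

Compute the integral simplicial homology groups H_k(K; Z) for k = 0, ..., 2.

H_0 ≅ Z,  H_1 ≅ Z^2,  H_2 = 0.

Take the total order A < B < D < E < F < G < J < L < M on the vertex set. Then K (dimension 2) consists of the simplices:

  0-simplices (9): A, B, D, E, F, G, J, L, M
  1-simplices (14): AB, AE, AG, AJ, AL, BF, BJ, DL, DM, EM, FG, FJ, FM, GJ
  2-simplices (4): ABJ, AGJ, BFJ, FGJ

Hence C_0 ≅ Z^9, C_1 ≅ Z^14, C_2 ≅ Z^4.

The boundary map ∂_1: C_1 → C_0 maps an edge to its endpoints' difference, ∂[p,q] = q − p. For instance
  ∂AE = E − A.
This gives a 9×14 integer matrix of rank 8; reducing to Smith normal form yields diagonal entries (1,1,1,1,1,1,1,1).

∂_2: C_2 → C_1 acts by ∂[p,q,r] = [q,r] − [p,r] + [p,q]. For instance
  ∂BFJ = FJ − BJ + BF,
  ∂FGJ = GJ − FJ + FG.
The 14×4 boundary matrix has rank 4 and Smith normal form diag(1,1,1,1).

From H_k ≅ ker(∂_k) / im(∂_{k+1}) we obtain:

  H_0: rank C_0 − rank ∂_1 = 9 − 8 = 1, and the invariant factors of ∂_1 are all 1, so H_0 = Z.
  H_1: rank ker ∂_1 − rank ∂_2 = (14 − 8) − 4 = 2, and the invariant factors of ∂_2 are all 1, so H_1 = Z^2.
  H_2: rank ker ∂_2 − rank ∂_3 = (4 − 4) − 0 = 0, and there is no ∂_3, so H_2 = 0.

As a check, the Euler characteristic is 9 − 14 + 4 = -1, which agrees with 1 − 2 + 0 = -1.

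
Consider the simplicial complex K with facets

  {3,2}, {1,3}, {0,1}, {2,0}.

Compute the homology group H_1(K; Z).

H_1 ≅ Z.

K has 4 vertices, 4 edges.
rank ∂_1 = 3, rank ∂_2 = 0 ⇒ b_1 = 4 − 3 − 0 = 1. So H_1 = Z.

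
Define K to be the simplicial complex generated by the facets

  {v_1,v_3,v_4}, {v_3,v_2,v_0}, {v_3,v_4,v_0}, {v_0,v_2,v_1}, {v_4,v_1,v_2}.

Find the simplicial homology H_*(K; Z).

H_0 = Z,  H_1 = Z,  H_2 = 0.

Fix the vertex order v_0 < v_1 < v_2 < v_3 < v_4 and write every simplex with vertices in increasing order. Then dim K = 2 and the simplices of K are:

  0-simplices (5): [v_0], [v_1], [v_2], [v_3], [v_4]
  1-simplices (10): [v_0,v_1], [v_0,v_2], [v_0,v_3], [v_0,v_4], [v_1,v_2], [v_1,v_3], [v_1,v_4], [v_2,v_3], [v_2,v_4], [v_3,v_4]
  2-simplices (5): [v_0,v_1,v_2], [v_0,v_2,v_3], [v_0,v_3,v_4], [v_1,v_2,v_4], [v_1,v_3,v_4]

Hence C_0 ≅ Z^5, C_1 ≅ Z^10, C_2 ≅ Z^5.

∂_1: C_1 → C_0 is given by ∂[p,q] = [q] − [p]. For instance
  ∂[v_0,v_2] = [v_2] − [v_0].
The 5×10 boundary matrix has rank 4 and Smith normal form diag(1,1,1,1).

Boundary ∂_2: C_2 → C_1 sends each 2-simplex [p,q,r] to [q,r] − [p,r] + [p,q]. For instance
  ∂[v_0,v_2,v_3] = [v_2,v_3] − [v_0,v_3] + [v_0,v_2],
  ∂[v_0,v_1,v_2] = [v_1,v_2] − [v_0,v_2] + [v_0,v_1].
The resulting 10×5 matrix has rank 5, and its Smith normal form has invariant factors (1,1,1,1,1).

Computing H_k = (kernel of ∂_k) / (image of ∂_{k+1}):

  H_0: rank C_0 − rank ∂_1 = 5 − 4 = 1, and the invariant factors of ∂_1 are all 1, so H_0 = Z.
  H_1: rank ker ∂_1 − rank ∂_2 = (10 − 4) − 5 = 1, and the invariant factors of ∂_2 are all 1, so H_1 = Z.
  H_2: rank ker ∂_2 − rank ∂_3 = (5 − 5) − 0 = 0, and there is no ∂_3, so H_2 = 0.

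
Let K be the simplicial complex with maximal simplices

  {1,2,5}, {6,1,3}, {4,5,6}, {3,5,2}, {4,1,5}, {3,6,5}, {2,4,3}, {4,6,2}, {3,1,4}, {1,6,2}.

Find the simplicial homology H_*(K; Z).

K has 6 vertices, 15 edges, 10 triangles.
rank ∂_0 = 0, rank ∂_1 = 5 ⇒ b_0 = 6 − 0 − 5 = 1; all invariant factors of ∂_1 are 1 so no torsion. So H_0 = Z.
rank ∂_1 = 5, rank ∂_2 = 10 ⇒ b_1 = 15 − 5 − 10 = 0; ∂_2 has invariant factor(s) [2] giving torsion. So H_1 = Z/2.
rank ∂_2 = 10, rank ∂_3 = 0 ⇒ b_2 = 10 − 10 − 0 = 0. So H_2 = 0.

H_0 ≅ Z,  H_1 ≅ Z/2,  H_2 = 0.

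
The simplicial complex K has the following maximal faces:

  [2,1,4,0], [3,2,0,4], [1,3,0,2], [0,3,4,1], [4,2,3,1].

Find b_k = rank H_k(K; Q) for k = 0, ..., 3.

Order the vertices as 0 < 1 < 2 < 3 < 4. Listing each simplex with vertices in this order, K has dimension 3 with simplices:

  0-simplices (5): [0], [1], [2], [3], [4]
  1-simplices (10): [0,1], [0,2], [0,3], [0,4], [1,2], [1,3], [1,4], [2,3], [2,4], [3,4]
  2-simplices (10): [0,1,2], [0,1,3], [0,1,4], [0,2,3], [0,2,4], [0,3,4], [1,2,3], [1,2,4], [1,3,4], [2,3,4]
  3-simplices (5): [0,1,2,3], [0,1,2,4], [0,1,3,4], [0,2,3,4], [1,2,3,4]

giving chain groups C_0 ≅ Z^5, C_1 ≅ Z^10, C_2 ≅ Z^10, C_3 ≅ Z^5.

The boundary map ∂_1: C_1 → C_0 maps an edge to its endpoints' difference, ∂[p,q] = q − p. For instance
  ∂[1,2] = [2] − [1].
The 5×10 boundary matrix has rank 4 and Smith normal form diag(1,1,1,1).

∂_2: C_2 → C_1 acts by ∂[p,q,r] = [q,r] − [p,r] + [p,q]. For instance
  ∂[1,2,3] = [2,3] − [1,3] + [1,2],
  ∂[0,1,4] = [1,4] − [0,4] + [0,1].
The 10×10 boundary matrix has rank 6 and Smith normal form diag(1,1,1,1,1,1).

The boundary map ∂_3: C_3 → C_2 sends each 3-simplex σ to the alternating sum Σ_i (−1)^i (σ with its i-th vertex removed). For instance
  ∂[0,1,2,3] = [1,2,3] − [0,2,3] + [0,1,3] − [0,1,2],
  ∂[0,1,3,4] = [1,3,4] − [0,3,4] + [0,1,4] − [0,1,3].
This gives a 10×5 integer matrix of rank 4; reducing to Smith normal form yields diagonal entries (1,1,1,1).

Reading off H_k = ker ∂_k / im ∂_{k+1}:

  H_0: rank C_0 − rank ∂_1 = 5 − 4 = 1, and the invariant factors of ∂_1 are all 1, so H_0 ≅ Z.
  H_1: rank ker ∂_1 − rank ∂_2 = (10 − 4) − 6 = 0, and the invariant factors of ∂_2 are all 1, so H_1 ≅ 0.
  H_2: rank ker ∂_2 − rank ∂_3 = (10 − 6) − 4 = 0, and the invariant factors of ∂_3 are all 1, so H_2 ≅ 0.
  H_3: rank ker ∂_3 − rank ∂_4 = (5 − 4) − 0 = 1, and there is no ∂_4, so H_3 ≅ Z.

Hence the Betti numbers are b_0 = 1, b_1 = 0, b_2 = 0, b_3 = 1.

b_0 = 1, b_1 = 0, b_2 = 0, b_3 = 1.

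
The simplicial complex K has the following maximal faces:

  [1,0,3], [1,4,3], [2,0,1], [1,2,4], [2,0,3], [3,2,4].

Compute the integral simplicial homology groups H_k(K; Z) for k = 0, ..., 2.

Fix the vertex order 0 < 1 < 2 < 3 < 4 and write every simplex with vertices in increasing order. Then dim K = 2 and the simplices of K are:

  0-simplices (5): [0], [1], [2], [3], [4]
  1-simplices (9): [0,1], [0,2], [0,3], [1,2], [1,3], [1,4], [2,3], [2,4], [3,4]
  2-simplices (6): [0,1,2], [0,1,3], [0,2,3], [1,2,4], [1,3,4], [2,3,4]

giving chain groups C_0 ≅ Z^5, C_1 ≅ Z^9, C_2 ≅ Z^6.

Boundary ∂_1: C_1 → C_0 is given by ∂[p,q] = [q] − [p].
As a 5×9 matrix over Z this has rank 4, with invariant factors (1,1,1,1).

The boundary map ∂_2: C_2 → C_1 acts by ∂[p,q,r] = [q,r] − [p,r] + [p,q]. For instance
  ∂[0,1,2] = [1,2] − [0,2] + [0,1],
  ∂[2,3,4] = [3,4] − [2,4] + [2,3].
The resulting 9×6 matrix has rank 5, and its Smith normal form has invariant factors (1,1,1,1,1).

From H_k ≅ ker(∂_k) / im(∂_{k+1}) we obtain:

  H_0: rank C_0 − rank ∂_1 = 5 − 4 = 1, and the invariant factors of ∂_1 are all 1, so H_0 = Z.
  H_1: rank ker ∂_1 − rank ∂_2 = (9 − 4) − 5 = 0, and the invariant factors of ∂_2 are all 1, so H_1 = 0.
  H_2: rank ker ∂_2 − rank ∂_3 = (6 − 5) − 0 = 1, and there is no ∂_3, so H_2 = Z.

H_0 = Z,  H_1 = 0,  H_2 = Z.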